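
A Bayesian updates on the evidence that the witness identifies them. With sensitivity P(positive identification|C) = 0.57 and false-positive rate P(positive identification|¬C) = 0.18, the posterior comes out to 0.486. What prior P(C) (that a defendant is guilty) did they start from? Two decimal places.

In odds form, posterior odds = prior odds × likelihood ratio, so prior odds = posterior odds ÷ LR.
Posterior odds = 0.486/(1−0.486) = 0.9455. LR = 0.57/0.18 = 3.1667.
Prior odds = 0.9455/3.1667 = 0.2986, so P(C) = 0.2986/(1+0.2986) ≈ 0.23.

P(C) = 0.23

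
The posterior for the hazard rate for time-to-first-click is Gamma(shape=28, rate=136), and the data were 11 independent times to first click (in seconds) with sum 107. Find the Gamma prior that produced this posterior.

Gamma–exponential conjugacy: posterior shape = α + n, posterior rate = β + Σtᵢ.
So α = 28 − 11 = 17 and β = 136 − 107 = 29.

Gamma(shape=17, rate=29)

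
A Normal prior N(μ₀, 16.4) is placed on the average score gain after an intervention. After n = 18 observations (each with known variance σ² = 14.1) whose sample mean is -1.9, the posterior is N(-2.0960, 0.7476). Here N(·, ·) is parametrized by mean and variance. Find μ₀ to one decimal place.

μ₀ = -6.2

The posterior mean is a precision-weighted average: μ_n = (τ₀μ₀ + τ_data·x̄)/(τ₀+τ_data), with τ₀=1/σ₀² and τ_data=n/σ².
Here τ₀ = 1/16.4 = 0.060976 and τ_data = 18/14.1 = 1.276596, so τ_n = 1.337572.
Rearranging for μ₀: μ₀ = (μ_n·τ_n − τ_data·x̄)/τ₀ = (-2.0960·1.337572 − 1.276596·-1.9) / 0.060976 = -0.378019/0.060976 ≈ -6.2.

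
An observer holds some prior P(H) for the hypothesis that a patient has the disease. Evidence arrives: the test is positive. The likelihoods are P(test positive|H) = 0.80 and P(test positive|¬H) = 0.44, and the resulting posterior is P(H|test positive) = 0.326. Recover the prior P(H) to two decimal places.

P(H) = 0.21

Bayes' rule in odds form gives O(H|E) = O(H)·[P(E|H)/P(E|¬H)], hence O(H) = O(H|E)/LR.
Posterior odds = 0.326/(1−0.326) = 0.4837. LR = 0.80/0.44 = 1.8182.
Prior odds = 0.4837/1.8182 = 0.2660, so P(H) = 0.2660/(1+0.2660) ≈ 0.21.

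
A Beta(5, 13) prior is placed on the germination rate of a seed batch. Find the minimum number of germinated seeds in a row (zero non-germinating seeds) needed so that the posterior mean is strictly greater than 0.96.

k = 308

After k germinated seeds and 0 non-germinating seeds the posterior is Beta(5+k, 13), with mean (5+k)/(5+13+k).
Set (5+k)/(18+k) > 0.96 and solve: k > (0.96·18 − 5)/(1 − 0.96) = 307.000.
The smallest integer exceeding 307.000 is 308, and checking k=308: (313)/(326) = 0.9601 > 0.96.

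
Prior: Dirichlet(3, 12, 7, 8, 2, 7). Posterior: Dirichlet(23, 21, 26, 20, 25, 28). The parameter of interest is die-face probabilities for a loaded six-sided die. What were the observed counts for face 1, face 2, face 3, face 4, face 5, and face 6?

counts (20, 9, 19, 12, 23, 21)

For a Dirichlet(α) prior with multinomial counts c, the posterior is Dirichlet(α + c) componentwise.
Counts are posterior − prior componentwise: 23−3=20, 21−12=9, 26−7=19, 20−8=12, 25−2=23, 28−7=21.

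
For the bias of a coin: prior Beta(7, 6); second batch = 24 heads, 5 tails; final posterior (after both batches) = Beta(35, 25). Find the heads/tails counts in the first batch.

4 heads and 14 tails

Because Beta–binomial updating is additive in the counts, the combined data contributed (α_post−α_prior, β_post−β_prior) successes and failures.
Total across both batches: 35−7=28 heads, 25−6=19 tails.
Subtract the second batch: 28−24=4 heads and 19−5=14 tails.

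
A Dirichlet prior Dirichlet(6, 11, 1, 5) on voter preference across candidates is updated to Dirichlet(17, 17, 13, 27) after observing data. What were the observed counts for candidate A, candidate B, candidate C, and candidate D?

For a Dirichlet(α) prior with multinomial counts c, the posterior is Dirichlet(α + c) componentwise.
Counts are posterior − prior componentwise: 17−6=11, 17−11=6, 13−1=12, 27−5=22.

counts (11, 6, 12, 22)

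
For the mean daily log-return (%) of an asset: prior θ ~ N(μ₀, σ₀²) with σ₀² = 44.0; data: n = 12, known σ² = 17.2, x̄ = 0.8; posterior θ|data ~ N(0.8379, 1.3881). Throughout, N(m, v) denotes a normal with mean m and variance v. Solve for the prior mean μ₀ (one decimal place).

The posterior mean is a precision-weighted average: μ_n = (τ₀μ₀ + τ_data·x̄)/(τ₀+τ_data), with τ₀=1/σ₀² and τ_data=n/σ².
Here τ₀ = 1/44.0 = 0.022727 and τ_data = 12/17.2 = 0.697674, so τ_n = 0.720401.
Rearranging for μ₀: μ₀ = (μ_n·τ_n − τ_data·x̄)/τ₀ = (0.8379·0.720401 − 0.697674·0.8) / 0.022727 = 0.045485/0.022727 ≈ 2.0.

μ₀ = 2.0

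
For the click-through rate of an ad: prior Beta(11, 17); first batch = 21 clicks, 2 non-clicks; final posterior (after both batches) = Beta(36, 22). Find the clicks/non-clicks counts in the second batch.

Sequential conjugate updates are equivalent to a single update on the pooled data, so total successes = posterior α − prior α and total failures = posterior β − prior β.
Total across both batches: 36−11=25 clicks, 22−17=5 non-clicks.
Subtract the first batch: 25−21=4 clicks and 5−2=3 non-clicks.

4 clicks and 3 non-clicks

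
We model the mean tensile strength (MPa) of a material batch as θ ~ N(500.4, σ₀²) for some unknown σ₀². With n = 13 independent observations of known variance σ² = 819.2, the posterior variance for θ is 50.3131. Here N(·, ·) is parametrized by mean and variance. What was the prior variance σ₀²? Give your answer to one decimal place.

Posterior precision equals prior precision plus data precision: 1/σ_n² = 1/σ₀² + n/σ².
So 1/σ₀² = 1/50.3131 − 13/819.2 = 0.019876 − 0.015869 = 0.004007.
Hence σ₀² = 1/0.004007 ≈ 249.6.

σ₀² = 249.6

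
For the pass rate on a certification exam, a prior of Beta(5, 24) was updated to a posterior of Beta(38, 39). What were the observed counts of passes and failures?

Under Beta–binomial conjugacy the posterior parameters are (α+s, β+f).
Match parameters: s=38−5=33, f=39−24=15.

33 passes and 15 failures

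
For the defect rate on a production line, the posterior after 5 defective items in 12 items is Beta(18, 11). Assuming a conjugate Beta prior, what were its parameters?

Beta(13, 4)

A Beta(a, b) prior with s successes and f failures in binomial data gives a Beta(a+s, b+f) posterior.
So a = 18 − 5 = 13 and b = 11 − 7 = 4.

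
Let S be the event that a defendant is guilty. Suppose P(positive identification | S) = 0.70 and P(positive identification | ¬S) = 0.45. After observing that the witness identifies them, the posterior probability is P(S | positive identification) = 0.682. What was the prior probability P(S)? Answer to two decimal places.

Bayes' rule in odds form gives O(S|E) = O(S)·[P(E|S)/P(E|¬S)], hence O(S) = O(S|E)/LR.
Posterior odds = 0.682/(1−0.682) = 2.1447. LR = 0.70/0.45 = 1.5556.
Prior odds = 2.1447/1.5556 = 1.3787, so P(S) = 1.3787/(1+1.3787) ≈ 0.58.

P(S) = 0.58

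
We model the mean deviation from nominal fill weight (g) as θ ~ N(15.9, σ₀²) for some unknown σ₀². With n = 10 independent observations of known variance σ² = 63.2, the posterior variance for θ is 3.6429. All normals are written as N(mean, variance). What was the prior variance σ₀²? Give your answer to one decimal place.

For the Normal–Normal model with known σ², precisions add: τ_n = τ₀ + n/σ².
So 1/σ₀² = 1/3.6429 − 10/63.2 = 0.274507 − 0.158228 = 0.116279.
Hence σ₀² = 1/0.116279 ≈ 8.6.

σ₀² = 8.6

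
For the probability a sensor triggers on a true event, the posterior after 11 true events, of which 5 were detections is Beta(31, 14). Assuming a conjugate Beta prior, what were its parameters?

Beta(26, 8)

A Beta(α, β) prior with s successes and f failures in binomial data gives a Beta(α+s, β+f) posterior.
Subtract the data counts: 31−5=26, 14−6=8.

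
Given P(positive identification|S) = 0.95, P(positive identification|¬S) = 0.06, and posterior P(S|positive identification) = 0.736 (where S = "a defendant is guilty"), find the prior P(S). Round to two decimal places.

Bayes' rule in odds form gives O(S|E) = O(S)·[P(E|S)/P(E|¬S)], hence O(S) = O(S|E)/LR.
Posterior odds = 0.736/(1−0.736) = 2.7879. LR = 0.95/0.06 = 15.8333.
Prior odds = 2.7879/15.8333 = 0.1761, so P(S) = 0.1761/(1+0.1761) ≈ 0.15.

P(S) = 0.15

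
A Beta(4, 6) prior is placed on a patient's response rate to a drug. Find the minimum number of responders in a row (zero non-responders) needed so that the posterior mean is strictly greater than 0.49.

After k responders and 0 non-responders the posterior is Beta(4+k, 6), with mean (4+k)/(4+6+k).
Set (4+k)/(10+k) > 0.49 and solve: k > (0.49·10 − 4)/(1 − 0.49) = 1.765.
The smallest integer exceeding 1.765 is 2, and checking k=2: (6)/(12) = 0.5000 > 0.49.

k = 2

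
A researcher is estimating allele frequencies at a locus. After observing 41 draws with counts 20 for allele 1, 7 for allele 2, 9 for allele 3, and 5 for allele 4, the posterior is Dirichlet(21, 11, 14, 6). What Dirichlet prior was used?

Dirichlet(1, 4, 5, 1)

For a Dirichlet(α) prior with multinomial counts c, the posterior is Dirichlet(α + c) componentwise.
Subtract each count from the matching posterior parameter: 21−20=1, 11−7=4, 14−9=5, 6−5=1.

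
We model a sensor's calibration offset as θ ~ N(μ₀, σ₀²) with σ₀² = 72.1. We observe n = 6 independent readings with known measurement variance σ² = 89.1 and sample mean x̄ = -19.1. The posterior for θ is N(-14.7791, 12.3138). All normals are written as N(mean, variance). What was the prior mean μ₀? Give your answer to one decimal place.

μ₀ = 6.2

With known observation variance, the Normal–Normal posterior has precision τ_n = τ₀ + n/σ² and mean μ_n = (τ₀μ₀ + (n/σ²)x̄)/τ_n.
Here τ₀ = 1/72.1 = 0.013870 and τ_data = 6/89.1 = 0.067340, so τ_n = 0.081210.
Rearranging for μ₀: μ₀ = (μ_n·τ_n − τ_data·x̄)/τ₀ = (-14.7791·0.081210 − 0.067340·-19.1) / 0.013870 = 0.085983/0.013870 ≈ 6.2.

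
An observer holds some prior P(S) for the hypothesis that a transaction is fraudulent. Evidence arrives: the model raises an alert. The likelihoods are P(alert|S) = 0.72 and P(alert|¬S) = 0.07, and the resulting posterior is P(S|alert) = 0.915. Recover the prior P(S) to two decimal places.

P(S) = 0.51

Bayes' rule in odds form gives O(S|E) = O(S)·[P(E|S)/P(E|¬S)], hence O(S) = O(S|E)/LR.
Posterior odds = 0.915/(1−0.915) = 10.7647. LR = 0.72/0.07 = 10.2857.
Prior odds = 10.7647/10.2857 = 1.0466, so P(S) = 1.0466/(1+1.0466) ≈ 0.51.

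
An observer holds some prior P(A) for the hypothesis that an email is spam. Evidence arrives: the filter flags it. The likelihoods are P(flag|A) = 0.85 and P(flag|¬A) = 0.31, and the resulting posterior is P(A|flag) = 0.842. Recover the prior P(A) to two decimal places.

P(A) = 0.66

In odds form, posterior odds = prior odds × likelihood ratio, so prior odds = posterior odds ÷ LR.
Posterior odds = 0.842/(1−0.842) = 5.3291. LR = 0.85/0.31 = 2.7419.
Prior odds = 5.3291/2.7419 = 1.9436, so P(A) = 1.9436/(1+1.9436) ≈ 0.66.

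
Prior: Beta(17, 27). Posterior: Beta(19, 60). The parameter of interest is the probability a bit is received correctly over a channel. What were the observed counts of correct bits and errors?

Under Beta–binomial conjugacy the posterior parameters are (a+s, b+f).
Match parameters: s=19−17=2, f=60−27=33.

2 correct bits and 33 errors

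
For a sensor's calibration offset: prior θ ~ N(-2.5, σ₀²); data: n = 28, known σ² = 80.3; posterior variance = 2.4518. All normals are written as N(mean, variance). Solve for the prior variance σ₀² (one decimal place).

Posterior precision equals prior precision plus data precision: 1/σ_n² = 1/σ₀² + n/σ².
So 1/σ₀² = 1/2.4518 − 28/80.3 = 0.407864 − 0.348692 = 0.059172.
Hence σ₀² = 1/0.059172 ≈ 16.9.

σ₀² = 16.9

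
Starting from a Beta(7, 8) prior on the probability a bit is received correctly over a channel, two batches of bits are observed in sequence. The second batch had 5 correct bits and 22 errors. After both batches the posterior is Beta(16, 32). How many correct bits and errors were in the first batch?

Sequential conjugate updates are equivalent to a single update on the pooled data, so total successes = posterior α − prior α and total failures = posterior β − prior β.
Total across both batches: 16−7=9 correct bits, 32−8=24 errors.
Subtract the second batch: 9−5=4 correct bits and 24−22=2 errors.

4 correct bits and 2 errors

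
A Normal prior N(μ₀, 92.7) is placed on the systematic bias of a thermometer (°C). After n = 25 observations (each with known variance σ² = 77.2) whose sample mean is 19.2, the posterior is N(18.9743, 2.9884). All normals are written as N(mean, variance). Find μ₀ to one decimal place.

With known observation variance, the Normal–Normal posterior has precision τ_n = τ₀ + n/σ² and mean μ_n = (τ₀μ₀ + (n/σ²)x̄)/τ_n.
Here τ₀ = 1/92.7 = 0.010787 and τ_data = 25/77.2 = 0.323834, so τ_n = 0.334621.
Rearranging for μ₀: μ₀ = (μ_n·τ_n − τ_data·x̄)/τ₀ = (18.9743·0.334621 − 0.323834·19.2) / 0.010787 = 0.131586/0.010787 ≈ 12.2.

μ₀ = 12.2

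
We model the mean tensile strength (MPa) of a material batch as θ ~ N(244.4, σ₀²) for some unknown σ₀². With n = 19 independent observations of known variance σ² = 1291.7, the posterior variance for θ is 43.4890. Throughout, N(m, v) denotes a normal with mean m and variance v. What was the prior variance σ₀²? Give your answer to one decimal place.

σ₀² = 120.7

For the Normal–Normal model with known σ², precisions add: τ_n = τ₀ + n/σ².
So 1/σ₀² = 1/43.4890 − 19/1291.7 = 0.022994 − 0.014709 = 0.008285.
Hence σ₀² = 1/0.008285 ≈ 120.7.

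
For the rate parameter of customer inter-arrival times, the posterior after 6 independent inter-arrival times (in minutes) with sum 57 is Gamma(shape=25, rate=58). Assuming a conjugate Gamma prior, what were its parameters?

For an exponential likelihood with a Gamma(α, β) prior on the rate, n observations with total T give posterior Gamma(α+n, β+T).
So α = 25 − 6 = 19 and β = 58 − 57 = 1.

Gamma(shape=19, rate=1)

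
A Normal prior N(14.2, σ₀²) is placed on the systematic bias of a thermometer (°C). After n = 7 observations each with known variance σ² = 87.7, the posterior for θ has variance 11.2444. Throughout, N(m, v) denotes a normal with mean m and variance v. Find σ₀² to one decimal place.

σ₀² = 109.7

For the Normal–Normal model with known σ², precisions add: τ_n = τ₀ + n/σ².
So 1/σ₀² = 1/11.2444 − 7/87.7 = 0.088933 − 0.079818 = 0.009115.
Hence σ₀² = 1/0.009115 ≈ 109.7.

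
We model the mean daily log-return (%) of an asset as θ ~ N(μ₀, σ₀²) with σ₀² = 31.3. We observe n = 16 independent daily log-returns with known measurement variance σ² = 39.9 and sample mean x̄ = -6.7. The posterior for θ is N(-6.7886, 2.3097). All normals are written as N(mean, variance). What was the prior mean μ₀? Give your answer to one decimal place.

μ₀ = -7.9

The posterior mean is a precision-weighted average: μ_n = (τ₀μ₀ + τ_data·x̄)/(τ₀+τ_data), with τ₀=1/σ₀² and τ_data=n/σ².
Here τ₀ = 1/31.3 = 0.031949 and τ_data = 16/39.9 = 0.401003, so τ_n = 0.432952.
Rearranging for μ₀: μ₀ = (μ_n·τ_n − τ_data·x̄)/τ₀ = (-6.7886·0.432952 − 0.401003·-6.7) / 0.031949 = -0.252418/0.031949 ≈ -7.9.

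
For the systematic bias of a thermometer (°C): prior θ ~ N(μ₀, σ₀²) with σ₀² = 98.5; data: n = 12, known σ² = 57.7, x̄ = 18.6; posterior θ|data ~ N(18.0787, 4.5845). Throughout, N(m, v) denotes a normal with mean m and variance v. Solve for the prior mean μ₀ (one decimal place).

μ₀ = 7.4

With known observation variance, the Normal–Normal posterior has precision τ_n = τ₀ + n/σ² and mean μ_n = (τ₀μ₀ + (n/σ²)x̄)/τ_n.
Here τ₀ = 1/98.5 = 0.010152 and τ_data = 12/57.7 = 0.207972, so τ_n = 0.218124.
Rearranging for μ₀: μ₀ = (μ_n·τ_n − τ_data·x̄)/τ₀ = (18.0787·0.218124 − 0.207972·18.6) / 0.010152 = 0.075119/0.010152 ≈ 7.4.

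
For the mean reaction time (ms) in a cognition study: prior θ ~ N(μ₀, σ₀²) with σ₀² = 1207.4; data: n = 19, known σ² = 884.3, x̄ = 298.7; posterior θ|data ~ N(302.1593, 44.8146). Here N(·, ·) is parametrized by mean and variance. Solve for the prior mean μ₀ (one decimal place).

The posterior mean is a precision-weighted average: μ_n = (τ₀μ₀ + τ_data·x̄)/(τ₀+τ_data), with τ₀=1/σ₀² and τ_data=n/σ².
Here τ₀ = 1/1207.4 = 0.000828 and τ_data = 19/884.3 = 0.021486, so τ_n = 0.022314.
Rearranging for μ₀: μ₀ = (μ_n·τ_n − τ_data·x̄)/τ₀ = (302.1593·0.022314 − 0.021486·298.7) / 0.000828 = 0.324514/0.000828 ≈ 391.9.

μ₀ = 391.9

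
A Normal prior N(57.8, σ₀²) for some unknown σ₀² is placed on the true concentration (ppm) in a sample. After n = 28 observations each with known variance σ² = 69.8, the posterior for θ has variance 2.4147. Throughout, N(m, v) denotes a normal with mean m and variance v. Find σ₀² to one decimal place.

For the Normal–Normal model with known σ², precisions add: τ_n = τ₀ + n/σ².
So 1/σ₀² = 1/2.4147 − 28/69.8 = 0.414130 − 0.401146 = 0.012984.
Hence σ₀² = 1/0.012984 ≈ 77.0.

σ₀² = 77.0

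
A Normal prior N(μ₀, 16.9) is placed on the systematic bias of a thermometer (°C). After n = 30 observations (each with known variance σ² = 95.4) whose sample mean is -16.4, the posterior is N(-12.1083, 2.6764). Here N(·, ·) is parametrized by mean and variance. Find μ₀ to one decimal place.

μ₀ = 10.7

With known observation variance, the Normal–Normal posterior has precision τ_n = τ₀ + n/σ² and mean μ_n = (τ₀μ₀ + (n/σ²)x̄)/τ_n.
Here τ₀ = 1/16.9 = 0.059172 and τ_data = 30/95.4 = 0.314465, so τ_n = 0.373637.
Rearranging for μ₀: μ₀ = (μ_n·τ_n − τ_data·x̄)/τ₀ = (-12.1083·0.373637 − 0.314465·-16.4) / 0.059172 = 0.633117/0.059172 ≈ 10.7.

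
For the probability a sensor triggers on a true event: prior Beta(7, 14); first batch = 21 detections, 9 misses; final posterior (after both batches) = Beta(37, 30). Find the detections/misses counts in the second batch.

Because Beta–binomial updating is additive in the counts, the combined data contributed (α_post−α_prior, β_post−β_prior) successes and failures.
Total across both batches: 37−7=30 detections, 30−14=16 misses.
Subtract the first batch: 30−21=9 detections and 16−9=7 misses.

9 detections and 7 misses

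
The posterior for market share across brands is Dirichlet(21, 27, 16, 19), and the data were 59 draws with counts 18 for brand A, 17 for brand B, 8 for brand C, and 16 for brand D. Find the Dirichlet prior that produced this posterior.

Dirichlet(3, 10, 8, 3)

For a Dirichlet(α) prior with multinomial counts c, the posterior is Dirichlet(α + c) componentwise.
Subtract each count from the matching posterior parameter: 21−18=3, 27−17=10, 16−8=8, 19−16=3.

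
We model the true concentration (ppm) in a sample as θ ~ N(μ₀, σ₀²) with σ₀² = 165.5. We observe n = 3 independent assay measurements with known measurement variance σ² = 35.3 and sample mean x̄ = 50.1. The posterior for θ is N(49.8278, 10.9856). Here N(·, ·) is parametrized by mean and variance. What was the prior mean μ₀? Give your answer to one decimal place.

μ₀ = 46.0

With known observation variance, the Normal–Normal posterior has precision τ_n = τ₀ + n/σ² and mean μ_n = (τ₀μ₀ + (n/σ²)x̄)/τ_n.
Here τ₀ = 1/165.5 = 0.006042 and τ_data = 3/35.3 = 0.084986, so τ_n = 0.091028.
Rearranging for μ₀: μ₀ = (μ_n·τ_n − τ_data·x̄)/τ₀ = (49.8278·0.091028 − 0.084986·50.1) / 0.006042 = 0.277926/0.006042 ≈ 46.0.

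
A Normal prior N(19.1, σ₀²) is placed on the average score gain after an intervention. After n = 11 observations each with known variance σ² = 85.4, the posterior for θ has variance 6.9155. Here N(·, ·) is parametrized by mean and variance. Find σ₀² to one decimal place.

Posterior precision equals prior precision plus data precision: 1/σ_n² = 1/σ₀² + n/σ².
So 1/σ₀² = 1/6.9155 − 11/85.4 = 0.144603 − 0.128806 = 0.015797.
Hence σ₀² = 1/0.015797 ≈ 63.3.

σ₀² = 63.3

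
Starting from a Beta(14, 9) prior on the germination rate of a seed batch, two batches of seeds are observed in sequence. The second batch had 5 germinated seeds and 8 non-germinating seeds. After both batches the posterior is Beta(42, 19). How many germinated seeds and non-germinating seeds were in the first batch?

23 germinated seeds and 2 non-germinating seeds

Sequential conjugate updates are equivalent to a single update on the pooled data, so total successes = posterior α − prior α and total failures = posterior β − prior β.
Total across both batches: 42−14=28 germinated seeds, 19−9=10 non-germinating seeds.
Subtract the second batch: 28−5=23 germinated seeds and 10−8=2 non-germinating seeds.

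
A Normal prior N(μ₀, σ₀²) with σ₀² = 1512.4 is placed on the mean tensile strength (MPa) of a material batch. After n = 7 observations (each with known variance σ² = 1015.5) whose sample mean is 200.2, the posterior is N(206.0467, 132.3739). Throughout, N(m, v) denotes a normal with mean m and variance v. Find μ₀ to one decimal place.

The posterior mean is a precision-weighted average: μ_n = (τ₀μ₀ + τ_data·x̄)/(τ₀+τ_data), with τ₀=1/σ₀² and τ_data=n/σ².
Here τ₀ = 1/1512.4 = 0.000661 and τ_data = 7/1015.5 = 0.006893, so τ_n = 0.007554.
Rearranging for μ₀: μ₀ = (μ_n·τ_n − τ_data·x̄)/τ₀ = (206.0467·0.007554 − 0.006893·200.2) / 0.000661 = 0.176498/0.000661 ≈ 267.0.

μ₀ = 267.0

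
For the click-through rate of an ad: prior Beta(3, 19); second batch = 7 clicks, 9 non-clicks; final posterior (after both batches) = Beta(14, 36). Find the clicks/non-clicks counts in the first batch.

4 clicks and 8 non-clicks

Sequential conjugate updates are equivalent to a single update on the pooled data, so total successes = posterior α − prior α and total failures = posterior β − prior β.
Total across both batches: 14−3=11 clicks, 36−19=17 non-clicks.
Subtract the second batch: 11−7=4 clicks and 17−9=8 non-clicks.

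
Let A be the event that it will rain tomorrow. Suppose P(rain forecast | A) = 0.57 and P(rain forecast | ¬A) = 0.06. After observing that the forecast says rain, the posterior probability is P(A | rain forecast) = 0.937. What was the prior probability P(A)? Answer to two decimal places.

In odds form, posterior odds = prior odds × likelihood ratio, so prior odds = posterior odds ÷ LR.
Posterior odds = 0.937/(1−0.937) = 14.8730. LR = 0.57/0.06 = 9.5000.
Prior odds = 14.8730/9.5000 = 1.5656, so P(A) = 1.5656/(1+1.5656) ≈ 0.61.

P(A) = 0.61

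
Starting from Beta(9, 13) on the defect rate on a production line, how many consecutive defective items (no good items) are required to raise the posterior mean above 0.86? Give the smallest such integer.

k = 71

After k defective items and 0 good items the posterior is Beta(9+k, 13), with mean (9+k)/(9+13+k).
Set (9+k)/(22+k) > 0.86 and solve: k > (0.86·22 − 9)/(1 − 0.86) = 70.857.
The smallest integer exceeding 70.857 is 71, and checking k=71: (80)/(93) = 0.8602 > 0.86.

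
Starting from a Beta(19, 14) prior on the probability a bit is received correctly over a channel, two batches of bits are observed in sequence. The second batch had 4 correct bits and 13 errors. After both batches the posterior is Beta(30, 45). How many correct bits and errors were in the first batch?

Because Beta–binomial updating is additive in the counts, the combined data contributed (α_post−α_prior, β_post−β_prior) successes and failures.
Total across both batches: 30−19=11 correct bits, 45−14=31 errors.
Subtract the second batch: 11−4=7 correct bits and 31−13=18 errors.

7 correct bits and 18 errors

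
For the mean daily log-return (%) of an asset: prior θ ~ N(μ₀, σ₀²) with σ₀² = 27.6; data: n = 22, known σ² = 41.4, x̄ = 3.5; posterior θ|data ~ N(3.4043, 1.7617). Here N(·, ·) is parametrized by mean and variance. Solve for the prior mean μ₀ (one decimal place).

μ₀ = 2.0

The posterior mean is a precision-weighted average: μ_n = (τ₀μ₀ + τ_data·x̄)/(τ₀+τ_data), with τ₀=1/σ₀² and τ_data=n/σ².
Here τ₀ = 1/27.6 = 0.036232 and τ_data = 22/41.4 = 0.531401, so τ_n = 0.567633.
Rearranging for μ₀: μ₀ = (μ_n·τ_n − τ_data·x̄)/τ₀ = (3.4043·0.567633 − 0.531401·3.5) / 0.036232 = 0.072490/0.036232 ≈ 2.0.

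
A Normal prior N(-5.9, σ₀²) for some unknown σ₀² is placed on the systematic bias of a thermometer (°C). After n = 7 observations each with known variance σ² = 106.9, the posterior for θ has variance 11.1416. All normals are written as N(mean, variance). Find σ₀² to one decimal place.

σ₀² = 41.2

Posterior precision equals prior precision plus data precision: 1/σ_n² = 1/σ₀² + n/σ².
So 1/σ₀² = 1/11.1416 − 7/106.9 = 0.089754 − 0.065482 = 0.024272.
Hence σ₀² = 1/0.024272 ≈ 41.2.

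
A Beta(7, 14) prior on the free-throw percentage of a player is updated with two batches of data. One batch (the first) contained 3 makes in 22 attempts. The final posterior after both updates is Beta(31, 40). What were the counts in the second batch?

Sequential conjugate updates are equivalent to a single update on the pooled data, so total successes = posterior α − prior α and total failures = posterior β − prior β.
Total across both batches: 31−7=24 makes, 40−14=26 misses.
Subtract the first batch: 24−3=21 makes and 26−19=7 misses.

21 makes and 7 misses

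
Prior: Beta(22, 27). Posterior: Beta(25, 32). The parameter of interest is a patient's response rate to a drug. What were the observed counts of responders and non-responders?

3 responders and 5 non-responders

A Beta(α, β) prior with s successes and f failures in binomial data gives a Beta(α+s, β+f) posterior.
Match parameters: s=25−22=3, f=32−27=5.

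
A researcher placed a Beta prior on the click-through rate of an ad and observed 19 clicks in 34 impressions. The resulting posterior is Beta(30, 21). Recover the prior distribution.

Beta(11, 6)

A Beta(a, b) prior with s successes and f failures in binomial data gives a Beta(a+s, b+f) posterior.
So a = 30 − 19 = 11 and b = 21 − 15 = 6.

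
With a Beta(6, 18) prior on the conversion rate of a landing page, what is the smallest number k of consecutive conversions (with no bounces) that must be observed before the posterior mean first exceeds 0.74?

k = 46

After k conversions and 0 bounces the posterior is Beta(6+k, 18), with mean (6+k)/(6+18+k).
Set (6+k)/(24+k) > 0.74 and solve: k > (0.74·24 − 6)/(1 − 0.74) = 45.231.
The smallest integer exceeding 45.231 is 46, and checking k=46: (52)/(70) = 0.7429 > 0.74.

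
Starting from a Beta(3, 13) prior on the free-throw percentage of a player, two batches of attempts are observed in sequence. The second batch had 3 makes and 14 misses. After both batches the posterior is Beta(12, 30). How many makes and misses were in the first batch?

6 makes and 3 misses

Sequential conjugate updates are equivalent to a single update on the pooled data, so total successes = posterior α − prior α and total failures = posterior β − prior β.
Total across both batches: 12−3=9 makes, 30−13=17 misses.
Subtract the second batch: 9−3=6 makes and 17−14=3 misses.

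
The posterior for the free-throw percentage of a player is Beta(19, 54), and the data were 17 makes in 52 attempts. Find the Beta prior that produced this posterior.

Beta(2, 19)

Beta is conjugate to the binomial likelihood: posterior = Beta(α+s, β+f).
Subtract the data counts: 19−17=2, 54−35=19.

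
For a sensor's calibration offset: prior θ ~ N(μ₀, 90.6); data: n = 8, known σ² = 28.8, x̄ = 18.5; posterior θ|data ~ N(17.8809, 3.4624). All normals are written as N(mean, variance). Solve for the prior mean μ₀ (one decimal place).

μ₀ = 2.3

With known observation variance, the Normal–Normal posterior has precision τ_n = τ₀ + n/σ² and mean μ_n = (τ₀μ₀ + (n/σ²)x̄)/τ_n.
Here τ₀ = 1/90.6 = 0.011038 and τ_data = 8/28.8 = 0.277778, so τ_n = 0.288816.
Rearranging for μ₀: μ₀ = (μ_n·τ_n − τ_data·x̄)/τ₀ = (17.8809·0.288816 − 0.277778·18.5) / 0.011038 = 0.025397/0.011038 ≈ 2.3.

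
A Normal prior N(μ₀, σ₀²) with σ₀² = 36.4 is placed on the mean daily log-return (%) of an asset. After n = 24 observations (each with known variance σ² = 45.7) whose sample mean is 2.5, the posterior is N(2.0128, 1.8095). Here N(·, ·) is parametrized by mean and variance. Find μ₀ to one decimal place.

μ₀ = -7.3

With known observation variance, the Normal–Normal posterior has precision τ_n = τ₀ + n/σ² and mean μ_n = (τ₀μ₀ + (n/σ²)x̄)/τ_n.
Here τ₀ = 1/36.4 = 0.027473 and τ_data = 24/45.7 = 0.525164, so τ_n = 0.552637.
Rearranging for μ₀: μ₀ = (μ_n·τ_n − τ_data·x̄)/τ₀ = (2.0128·0.552637 − 0.525164·2.5) / 0.027473 = -0.200562/0.027473 ≈ -7.3.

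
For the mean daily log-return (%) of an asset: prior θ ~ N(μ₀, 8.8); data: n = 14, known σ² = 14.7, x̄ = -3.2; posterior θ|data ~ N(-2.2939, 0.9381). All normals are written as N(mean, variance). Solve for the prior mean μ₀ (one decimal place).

μ₀ = 5.3

The posterior mean is a precision-weighted average: μ_n = (τ₀μ₀ + τ_data·x̄)/(τ₀+τ_data), with τ₀=1/σ₀² and τ_data=n/σ².
Here τ₀ = 1/8.8 = 0.113636 and τ_data = 14/14.7 = 0.952381, so τ_n = 1.066017.
Rearranging for μ₀: μ₀ = (μ_n·τ_n − τ_data·x̄)/τ₀ = (-2.2939·1.066017 − 0.952381·-3.2) / 0.113636 = 0.602283/0.113636 ≈ 5.3.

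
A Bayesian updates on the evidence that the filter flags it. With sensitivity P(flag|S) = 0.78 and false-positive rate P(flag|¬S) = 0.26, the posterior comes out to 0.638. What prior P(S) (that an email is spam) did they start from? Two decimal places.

In odds form, posterior odds = prior odds × likelihood ratio, so prior odds = posterior odds ÷ LR.
Posterior odds = 0.638/(1−0.638) = 1.7624. LR = 0.78/0.26 = 3.0000.
Prior odds = 1.7624/3.0000 = 0.5875, so P(S) = 0.5875/(1+0.5875) ≈ 0.37.

P(S) = 0.37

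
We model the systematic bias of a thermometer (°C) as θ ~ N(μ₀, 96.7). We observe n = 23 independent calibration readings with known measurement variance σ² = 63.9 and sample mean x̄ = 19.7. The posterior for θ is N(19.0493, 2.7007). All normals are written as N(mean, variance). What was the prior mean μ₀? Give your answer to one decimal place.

μ₀ = -3.6

The posterior mean is a precision-weighted average: μ_n = (τ₀μ₀ + τ_data·x̄)/(τ₀+τ_data), with τ₀=1/σ₀² and τ_data=n/σ².
Here τ₀ = 1/96.7 = 0.010341 and τ_data = 23/63.9 = 0.359937, so τ_n = 0.370278.
Rearranging for μ₀: μ₀ = (μ_n·τ_n − τ_data·x̄)/τ₀ = (19.0493·0.370278 − 0.359937·19.7) / 0.010341 = -0.037222/0.010341 ≈ -3.6.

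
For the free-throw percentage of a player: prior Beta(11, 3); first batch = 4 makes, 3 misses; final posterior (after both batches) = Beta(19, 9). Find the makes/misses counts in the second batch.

4 makes and 3 misses

Sequential conjugate updates are equivalent to a single update on the pooled data, so total successes = posterior α − prior α and total failures = posterior β − prior β.
Total across both batches: 19−11=8 makes, 9−3=6 misses.
Subtract the first batch: 8−4=4 makes and 6−3=3 misses.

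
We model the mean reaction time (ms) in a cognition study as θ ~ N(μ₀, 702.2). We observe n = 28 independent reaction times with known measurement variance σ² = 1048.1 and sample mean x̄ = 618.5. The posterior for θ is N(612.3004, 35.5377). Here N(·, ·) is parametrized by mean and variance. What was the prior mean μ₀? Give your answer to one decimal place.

The posterior mean is a precision-weighted average: μ_n = (τ₀μ₀ + τ_data·x̄)/(τ₀+τ_data), with τ₀=1/σ₀² and τ_data=n/σ².
Here τ₀ = 1/702.2 = 0.001424 and τ_data = 28/1048.1 = 0.026715, so τ_n = 0.028139.
Rearranging for μ₀: μ₀ = (μ_n·τ_n − τ_data·x̄)/τ₀ = (612.3004·0.028139 − 0.026715·618.5) / 0.001424 = 0.706293/0.001424 ≈ 496.0.

μ₀ = 496.0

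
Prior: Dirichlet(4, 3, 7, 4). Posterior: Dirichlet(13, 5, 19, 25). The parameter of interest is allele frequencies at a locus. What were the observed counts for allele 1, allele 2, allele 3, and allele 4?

For a Dirichlet(α) prior with multinomial counts c, the posterior is Dirichlet(α + c) componentwise.
Counts are posterior − prior componentwise: 13−4=9, 5−3=2, 19−7=12, 25−4=21.

counts (9, 2, 12, 21)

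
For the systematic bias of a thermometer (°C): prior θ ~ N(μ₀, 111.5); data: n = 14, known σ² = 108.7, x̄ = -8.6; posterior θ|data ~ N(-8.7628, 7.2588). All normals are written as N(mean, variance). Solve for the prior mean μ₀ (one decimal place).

The posterior mean is a precision-weighted average: μ_n = (τ₀μ₀ + τ_data·x̄)/(τ₀+τ_data), with τ₀=1/σ₀² and τ_data=n/σ².
Here τ₀ = 1/111.5 = 0.008969 and τ_data = 14/108.7 = 0.128795, so τ_n = 0.137764.
Rearranging for μ₀: μ₀ = (μ_n·τ_n − τ_data·x̄)/τ₀ = (-8.7628·0.137764 − 0.128795·-8.6) / 0.008969 = -0.099561/0.008969 ≈ -11.1.

μ₀ = -11.1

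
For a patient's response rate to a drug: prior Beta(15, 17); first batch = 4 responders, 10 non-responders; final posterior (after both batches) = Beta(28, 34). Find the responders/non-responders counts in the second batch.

Sequential conjugate updates are equivalent to a single update on the pooled data, so total successes = posterior α − prior α and total failures = posterior β − prior β.
Total across both batches: 28−15=13 responders, 34−17=17 non-responders.
Subtract the first batch: 13−4=9 responders and 17−10=7 non-responders.

9 responders and 7 non-responders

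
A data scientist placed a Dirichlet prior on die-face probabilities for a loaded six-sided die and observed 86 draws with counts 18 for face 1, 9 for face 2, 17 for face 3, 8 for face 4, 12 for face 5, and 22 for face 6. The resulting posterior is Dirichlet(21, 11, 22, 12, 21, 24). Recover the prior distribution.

Dirichlet(3, 2, 5, 4, 9, 2)

For a Dirichlet(α) prior with multinomial counts c, the posterior is Dirichlet(α + c) componentwise.
Subtract each count from the matching posterior parameter: 21−18=3, 11−9=2, 22−17=5, 12−8=4, 21−12=9, 24−22=2.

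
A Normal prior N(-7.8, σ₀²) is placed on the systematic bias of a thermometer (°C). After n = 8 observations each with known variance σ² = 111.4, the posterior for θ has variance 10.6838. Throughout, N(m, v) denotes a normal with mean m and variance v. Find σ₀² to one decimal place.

For the Normal–Normal model with known σ², precisions add: τ_n = τ₀ + n/σ².
So 1/σ₀² = 1/10.6838 − 8/111.4 = 0.093600 − 0.071813 = 0.021787.
Hence σ₀² = 1/0.021787 ≈ 45.9.

σ₀² = 45.9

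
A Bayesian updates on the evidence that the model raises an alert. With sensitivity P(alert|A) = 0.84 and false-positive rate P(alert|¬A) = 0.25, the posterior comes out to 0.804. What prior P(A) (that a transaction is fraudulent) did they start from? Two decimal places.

In odds form, posterior odds = prior odds × likelihood ratio, so prior odds = posterior odds ÷ LR.
Posterior odds = 0.804/(1−0.804) = 4.1020. LR = 0.84/0.25 = 3.3600.
Prior odds = 4.1020/3.3600 = 1.2208, so P(A) = 1.2208/(1+1.2208) ≈ 0.55.

P(A) = 0.55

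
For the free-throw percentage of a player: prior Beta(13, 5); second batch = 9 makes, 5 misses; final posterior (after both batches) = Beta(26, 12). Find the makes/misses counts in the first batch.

4 makes and 2 misses

Sequential conjugate updates are equivalent to a single update on the pooled data, so total successes = posterior α − prior α and total failures = posterior β − prior β.
Total across both batches: 26−13=13 makes, 12−5=7 misses.
Subtract the second batch: 13−9=4 makes and 7−5=2 misses.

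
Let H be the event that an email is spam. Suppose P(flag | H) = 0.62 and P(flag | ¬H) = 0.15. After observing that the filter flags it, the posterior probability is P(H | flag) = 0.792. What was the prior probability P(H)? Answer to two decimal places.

P(H) = 0.48

Bayes' rule in odds form gives O(H|E) = O(H)·[P(E|H)/P(E|¬H)], hence O(H) = O(H|E)/LR.
Posterior odds = 0.792/(1−0.792) = 3.8077. LR = 0.62/0.15 = 4.1333.
Prior odds = 3.8077/4.1333 = 0.9212, so P(H) = 0.9212/(1+0.9212) ≈ 0.48.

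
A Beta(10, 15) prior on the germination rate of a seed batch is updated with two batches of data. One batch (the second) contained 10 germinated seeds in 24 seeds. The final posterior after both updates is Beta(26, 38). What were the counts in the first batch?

Sequential conjugate updates are equivalent to a single update on the pooled data, so total successes = posterior α − prior α and total failures = posterior β − prior β.
Total across both batches: 26−10=16 germinated seeds, 38−15=23 non-germinating seeds.
Subtract the second batch: 16−10=6 germinated seeds and 23−14=9 non-germinating seeds.

6 germinated seeds and 9 non-germinating seeds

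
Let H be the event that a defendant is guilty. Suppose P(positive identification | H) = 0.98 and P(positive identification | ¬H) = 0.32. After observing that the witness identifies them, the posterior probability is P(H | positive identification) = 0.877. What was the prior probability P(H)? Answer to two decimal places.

In odds form, posterior odds = prior odds × likelihood ratio, so prior odds = posterior odds ÷ LR.
Posterior odds = 0.877/(1−0.877) = 7.1301. LR = 0.98/0.32 = 3.0625.
Prior odds = 7.1301/3.0625 = 2.3282, so P(H) = 2.3282/(1+2.3282) ≈ 0.70.

P(H) = 0.70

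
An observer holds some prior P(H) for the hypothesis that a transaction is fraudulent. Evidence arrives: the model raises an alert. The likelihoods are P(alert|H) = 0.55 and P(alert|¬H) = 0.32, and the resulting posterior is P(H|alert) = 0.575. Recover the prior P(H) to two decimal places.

Bayes' rule in odds form gives O(H|E) = O(H)·[P(E|H)/P(E|¬H)], hence O(H) = O(H|E)/LR.
Posterior odds = 0.575/(1−0.575) = 1.3529. LR = 0.55/0.32 = 1.7188.
Prior odds = 1.3529/1.7188 = 0.7871, so P(H) = 0.7871/(1+0.7871) ≈ 0.44.

P(H) = 0.44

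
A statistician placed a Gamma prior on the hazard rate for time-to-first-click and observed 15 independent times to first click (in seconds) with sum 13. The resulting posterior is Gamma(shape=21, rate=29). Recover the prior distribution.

Gamma(shape=6, rate=16)

Gamma–exponential conjugacy: posterior shape = α + n, posterior rate = β + Σtᵢ.
So α = 21 − 15 = 6 and β = 29 − 13 = 16.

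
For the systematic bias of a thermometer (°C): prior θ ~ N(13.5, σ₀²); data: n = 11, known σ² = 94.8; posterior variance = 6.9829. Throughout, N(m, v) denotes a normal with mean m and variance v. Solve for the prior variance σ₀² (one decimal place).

For the Normal–Normal model with known σ², precisions add: τ_n = τ₀ + n/σ².
So 1/σ₀² = 1/6.9829 − 11/94.8 = 0.143207 − 0.116034 = 0.027173.
Hence σ₀² = 1/0.027173 ≈ 36.8.

σ₀² = 36.8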